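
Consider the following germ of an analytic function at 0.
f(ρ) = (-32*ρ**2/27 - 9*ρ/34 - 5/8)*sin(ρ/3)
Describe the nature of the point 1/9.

The point is a regular point.

There is no denominator, hence no pole anywhere.
The factor sin(ρ/3) is entire.
So the germ continues analytically to 1/9.


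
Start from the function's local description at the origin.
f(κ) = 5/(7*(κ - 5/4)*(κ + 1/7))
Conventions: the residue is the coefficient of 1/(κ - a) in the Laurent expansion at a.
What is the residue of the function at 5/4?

The residue is 20/39.

At the order-1 pole 5/4 set g(κ) = (κ - (5/4))*f(κ) = 5/(7*(κ + 1/7)).
Simple pole: residue = g(a) at a = 5/4, which is 20/39.


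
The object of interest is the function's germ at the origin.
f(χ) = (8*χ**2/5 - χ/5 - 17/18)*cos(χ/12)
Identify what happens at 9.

The point is a regular point.

There is no denominator, hence no pole anywhere.
The factor cos(χ/12) is entire.
So the germ continues analytically to 9.


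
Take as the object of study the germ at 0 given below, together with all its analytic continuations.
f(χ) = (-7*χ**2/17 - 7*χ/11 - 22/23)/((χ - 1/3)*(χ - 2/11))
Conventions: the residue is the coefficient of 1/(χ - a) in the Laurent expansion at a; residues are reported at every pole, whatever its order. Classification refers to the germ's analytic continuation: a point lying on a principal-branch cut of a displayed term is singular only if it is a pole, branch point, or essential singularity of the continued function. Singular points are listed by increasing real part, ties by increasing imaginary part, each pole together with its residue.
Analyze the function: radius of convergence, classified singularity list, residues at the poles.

Denominator factor (χ - 1/3): pole of order 1 at 1/3, modulus 1/3.
Denominator factor (χ - 2/11): pole of order 1 at 2/11, modulus 2/11.
The radius of convergence is the smallest modulus among the singular points: 2/11.
At the order-1 pole 2/11 set g(χ) = (χ - (2/11))*f(χ) = (-7*χ**2/17 - 7*χ/11 - 22/23)/(χ - 1/3).
Simple pole: residue = g(a) at a = 2/11, which is 154116/21505.
At the order-1 pole 1/3 set g(χ) = (χ - (1/3))*f(χ) = (-7*χ**2/17 - 7*χ/11 - 22/23)/(χ - 2/11).
Simple pole: residue = g(a) at a = 1/3, which is -47008/5865.
List the singular points by increasing real part (a conjugate pair: the negative imaginary part first).

Radius of convergence at 0: 2/11.
At 2/11: a pole of order 1; residue 154116/21505.
At 1/3: a pole of order 1; residue -47008/5865.


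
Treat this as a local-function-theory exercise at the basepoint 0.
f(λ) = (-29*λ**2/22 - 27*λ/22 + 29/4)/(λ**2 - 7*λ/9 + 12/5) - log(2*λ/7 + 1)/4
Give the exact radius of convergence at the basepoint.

Denominator factor (λ**2 - 7*λ/9 + 12/5): discriminant -3643/405, complex-conjugate roots (7/18) + ((1/90)*sqrt(18215))*i and (7/18) - ((1/90)*sqrt(18215))*i; poles of order 1, moduli (2/5)*sqrt(15) and (2/5)*sqrt(15).
Branch term (-1/4)*log(1 - λ/(-7/2)): its argument vanishes at λ = -7/2, a logarithmic branch point, modulus 7/2.
The radius of convergence is the smallest modulus among the singular points: (2/5)*sqrt(15).

The radius of convergence is (2/5)*sqrt(15).


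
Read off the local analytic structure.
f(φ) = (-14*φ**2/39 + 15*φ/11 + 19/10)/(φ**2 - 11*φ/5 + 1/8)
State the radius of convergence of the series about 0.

Denominator factor (φ**2 - 11*φ/5 + 1/8): discriminant 217/50, real irrational roots 11/10 + (1/20)*sqrt(434) and 11/10 - (1/20)*sqrt(434); poles of order 1, moduli 11/10 + (1/20)*sqrt(434) and 11/10 - (1/20)*sqrt(434).
The radius of convergence is the smallest modulus among the singular points: 11/10 - (1/20)*sqrt(434).

The radius of convergence is 11/10 - (1/20)*sqrt(434).


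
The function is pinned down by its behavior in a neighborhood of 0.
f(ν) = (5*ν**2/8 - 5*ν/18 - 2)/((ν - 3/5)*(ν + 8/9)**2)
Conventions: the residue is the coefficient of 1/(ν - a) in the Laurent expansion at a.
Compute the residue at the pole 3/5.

The residue is -31455/35912.

At the order-1 pole 3/5 set g(ν) = (ν - (3/5))*f(ν) = (5*ν**2/8 - 5*ν/18 - 2)/(ν + 8/9)**2.
Simple pole: residue = g(a) at a = 3/5, which is -31455/35912.


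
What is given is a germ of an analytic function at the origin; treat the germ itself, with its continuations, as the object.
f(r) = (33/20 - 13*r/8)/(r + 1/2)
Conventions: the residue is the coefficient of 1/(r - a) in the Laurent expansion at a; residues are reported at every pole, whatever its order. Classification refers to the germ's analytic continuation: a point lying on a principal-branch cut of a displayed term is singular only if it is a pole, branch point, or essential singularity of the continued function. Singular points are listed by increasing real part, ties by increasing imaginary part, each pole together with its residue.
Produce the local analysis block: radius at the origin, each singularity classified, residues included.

Radius of convergence at 0: 1/2.
At -1/2: a pole of order 1; residue 197/80.

Denominator factor (r + 1/2): pole of order 1 at -1/2, modulus 1/2.
The radius of convergence is the smallest modulus among the singular points: 1/2.
At the order-1 pole -1/2 set g(r) = (r - (-1/2))*f(r) = 33/20 - 13*r/8.
Simple pole: residue = g(a) at a = -1/2, which is 197/80.


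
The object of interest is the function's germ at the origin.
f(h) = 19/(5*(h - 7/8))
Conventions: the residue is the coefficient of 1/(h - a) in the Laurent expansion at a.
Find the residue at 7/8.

The residue is 19/5.

At the order-1 pole 7/8 set g(h) = (h - (7/8))*f(h) = 19/5.
Simple pole: residue = g(a) at a = 7/8, which is 19/5.


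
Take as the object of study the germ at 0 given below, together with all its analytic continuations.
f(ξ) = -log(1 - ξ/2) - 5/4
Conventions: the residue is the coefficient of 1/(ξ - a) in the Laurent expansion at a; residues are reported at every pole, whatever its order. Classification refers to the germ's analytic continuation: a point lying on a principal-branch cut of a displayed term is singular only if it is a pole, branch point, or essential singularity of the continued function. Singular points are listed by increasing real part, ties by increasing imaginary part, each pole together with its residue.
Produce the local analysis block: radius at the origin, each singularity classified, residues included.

Radius of convergence at 0: 2.
At 2: a logarithmic branch point.

Branch term (-1)*log(1 - ξ/(2)): its argument vanishes at ξ = 2, a logarithmic branch point, modulus 2.
The radius of convergence is the smallest modulus among the singular points: 2.


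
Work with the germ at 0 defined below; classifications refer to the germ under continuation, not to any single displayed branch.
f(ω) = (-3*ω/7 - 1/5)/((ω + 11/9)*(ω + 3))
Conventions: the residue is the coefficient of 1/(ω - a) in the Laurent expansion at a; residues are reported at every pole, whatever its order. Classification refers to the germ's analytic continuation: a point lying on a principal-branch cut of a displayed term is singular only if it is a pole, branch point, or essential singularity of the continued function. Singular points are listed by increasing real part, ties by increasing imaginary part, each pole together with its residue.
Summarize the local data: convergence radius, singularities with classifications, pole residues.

Denominator factor (ω + 3): pole of order 1 at -3, modulus 3.
Denominator factor (ω + 11/9): pole of order 1 at -11/9, modulus 11/9.
The radius of convergence is the smallest modulus among the singular points: 11/9.
At the order-1 pole -3 set g(ω) = (ω - (-3))*f(ω) = (-3*ω/7 - 1/5)/(ω + 11/9).
Simple pole: residue = g(a) at a = -3, which is -171/280.
At the order-1 pole -11/9 set g(ω) = (ω - (-11/9))*f(ω) = (-3*ω/7 - 1/5)/(ω + 3).
Simple pole: residue = g(a) at a = -11/9, which is 51/280.
List the singular points by increasing real part (a conjugate pair: the negative imaginary part first).

Radius of convergence at 0: 11/9.
At -3: a pole of order 1; residue -171/280.
At -11/9: a pole of order 1; residue 51/280.


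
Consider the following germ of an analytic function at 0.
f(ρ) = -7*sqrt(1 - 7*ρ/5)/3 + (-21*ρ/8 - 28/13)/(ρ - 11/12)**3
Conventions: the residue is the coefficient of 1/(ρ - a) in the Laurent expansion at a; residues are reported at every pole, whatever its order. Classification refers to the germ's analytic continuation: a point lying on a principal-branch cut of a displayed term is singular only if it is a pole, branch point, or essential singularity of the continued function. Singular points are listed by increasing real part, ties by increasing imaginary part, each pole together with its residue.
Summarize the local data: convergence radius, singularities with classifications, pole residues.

Radius of convergence at 0: 5/7.
At 5/7: an algebraic (square-root) branch point.
At 11/12: a pole of order 3; residue 0.

Denominator factor (ρ - 11/12)^3: pole of order 3 at 11/12, modulus 11/12.
Branch term (-7/3)*sqrt(1 - ρ/(5/7)): its argument vanishes at ρ = 5/7, a square-root branch point, modulus 5/7.
The radius of convergence is the smallest modulus among the singular points: 5/7.
The branch term is analytic at 11/12 and contributes nothing to the residue; only the rational part matters.
At the order-3 pole 11/12 set g(ρ) = (ρ - (11/12))^3*(rational part) = -21*ρ/8 - 28/13.
Order-3 pole: residue = g''(a)/2; g''(11/12) = 0, so the residue is 0.
List the singular points by increasing real part (a conjugate pair: the negative imaginary part first).


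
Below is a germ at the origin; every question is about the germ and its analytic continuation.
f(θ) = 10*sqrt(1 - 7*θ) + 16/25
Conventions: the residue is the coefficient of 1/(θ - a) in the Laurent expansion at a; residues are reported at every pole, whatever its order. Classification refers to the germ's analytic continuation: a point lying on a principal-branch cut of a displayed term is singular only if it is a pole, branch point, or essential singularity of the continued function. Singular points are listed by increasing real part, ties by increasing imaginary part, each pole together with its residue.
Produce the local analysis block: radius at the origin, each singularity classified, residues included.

Branch term (10)*sqrt(1 - θ/(1/7)): its argument vanishes at θ = 1/7, a square-root branch point, modulus 1/7.
The radius of convergence is the smallest modulus among the singular points: 1/7.

Radius of convergence at 0: 1/7.
At 1/7: an algebraic (square-root) branch point.


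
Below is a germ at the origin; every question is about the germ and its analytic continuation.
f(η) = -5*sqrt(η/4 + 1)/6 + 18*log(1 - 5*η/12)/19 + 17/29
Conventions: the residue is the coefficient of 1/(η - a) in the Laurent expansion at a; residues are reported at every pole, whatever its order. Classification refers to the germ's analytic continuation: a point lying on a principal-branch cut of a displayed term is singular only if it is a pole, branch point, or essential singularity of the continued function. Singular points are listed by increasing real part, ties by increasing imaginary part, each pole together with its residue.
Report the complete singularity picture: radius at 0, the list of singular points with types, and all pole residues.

Radius of convergence at 0: 12/5.
At -4: an algebraic (square-root) branch point.
At 12/5: a logarithmic branch point.

Branch term (-5/6)*sqrt(1 - η/(-4)): its argument vanishes at η = -4, a square-root branch point, modulus 4.
Branch term (18/19)*log(1 - η/(12/5)): its argument vanishes at η = 12/5, a logarithmic branch point, modulus 12/5.
The radius of convergence is the smallest modulus among the singular points: 12/5.
List the singular points by increasing real part (a conjugate pair: the negative imaginary part first).


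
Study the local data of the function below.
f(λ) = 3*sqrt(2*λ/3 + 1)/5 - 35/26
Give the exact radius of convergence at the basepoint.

Branch term (3/5)*sqrt(1 - λ/(-3/2)): its argument vanishes at λ = -3/2, a square-root branch point, modulus 3/2.
The radius of convergence is the smallest modulus among the singular points: 3/2.

The radius of convergence is 3/2.


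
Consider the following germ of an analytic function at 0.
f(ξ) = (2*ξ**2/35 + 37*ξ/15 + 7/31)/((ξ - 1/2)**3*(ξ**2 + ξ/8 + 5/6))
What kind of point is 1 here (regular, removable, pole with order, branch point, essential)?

The point is a regular point.

Denominator factors: ξ - 1/2 = 1/2 at ξ = 1; ξ**2 + ξ/8 + 5/6 = 47/24 at ξ = 1 — none vanishes.
So the germ continues analytically to 1.


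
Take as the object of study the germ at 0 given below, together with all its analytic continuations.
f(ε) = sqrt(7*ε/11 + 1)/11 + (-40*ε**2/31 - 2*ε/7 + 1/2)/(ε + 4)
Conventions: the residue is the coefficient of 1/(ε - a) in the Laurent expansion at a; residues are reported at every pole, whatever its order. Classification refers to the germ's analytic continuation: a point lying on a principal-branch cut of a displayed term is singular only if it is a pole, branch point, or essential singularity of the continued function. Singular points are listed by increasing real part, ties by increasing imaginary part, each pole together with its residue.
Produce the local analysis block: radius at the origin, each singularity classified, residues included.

Denominator factor (ε + 4): pole of order 1 at -4, modulus 4.
Branch term (1/11)*sqrt(1 - ε/(-11/7)): its argument vanishes at ε = -11/7, a square-root branch point, modulus 11/7.
The radius of convergence is the smallest modulus among the singular points: 11/7.
The branch term is analytic at -4 and contributes nothing to the residue; only the rational part matters.
At the order-1 pole -4 set g(ε) = (ε - (-4))*(rational part) = -40*ε**2/31 - 2*ε/7 + 1/2.
Simple pole: residue = g(a) at a = -4, which is -8247/434.
List the singular points by increasing real part (a conjugate pair: the negative imaginary part first).

Radius of convergence at 0: 11/7.
At -4: a pole of order 1; residue -8247/434.
At -11/7: an algebraic (square-root) branch point.


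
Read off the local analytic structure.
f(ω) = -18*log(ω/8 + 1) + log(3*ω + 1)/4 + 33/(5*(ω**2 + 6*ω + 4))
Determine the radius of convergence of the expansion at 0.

Denominator factor (ω**2 + 6*ω + 4): discriminant 20, real irrational roots -3 + sqrt(5) and -3 - sqrt(5); poles of order 1, moduli 3 - sqrt(5) and 3 + sqrt(5).
Branch term (-18)*log(1 - ω/(-8)): its argument vanishes at ω = -8, a logarithmic branch point, modulus 8.
Branch term (1/4)*log(1 - ω/(-1/3)): its argument vanishes at ω = -1/3, a logarithmic branch point, modulus 1/3.
The radius of convergence is the smallest modulus among the singular points: 1/3.

The radius of convergence is 1/3.


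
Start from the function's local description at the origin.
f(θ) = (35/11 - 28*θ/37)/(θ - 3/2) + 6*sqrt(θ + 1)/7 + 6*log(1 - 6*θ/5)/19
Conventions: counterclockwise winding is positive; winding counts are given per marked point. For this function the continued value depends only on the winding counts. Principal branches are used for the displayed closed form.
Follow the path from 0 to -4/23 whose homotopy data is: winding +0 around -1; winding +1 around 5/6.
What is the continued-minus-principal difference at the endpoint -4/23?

Continued minus principal equals (12/19)*pi*i.

The rational part is single-valued and drops out of the difference; each branch term changes only by its own monodromy.
(6/19)*log(1 - θ/(5/6)): each positive loop around 5/6 adds 2*pi*i to the log, so winding +1 contributes (6/19)*(1)*2*pi*i = (12/19)*pi*i.
(6/7)*sqrt(1 - θ/(-1)): winding +0 is even, the square root returns to the same sheet, contribution 0.
Summing the contributions at θ = -4/23 gives (12/19)*pi*i.


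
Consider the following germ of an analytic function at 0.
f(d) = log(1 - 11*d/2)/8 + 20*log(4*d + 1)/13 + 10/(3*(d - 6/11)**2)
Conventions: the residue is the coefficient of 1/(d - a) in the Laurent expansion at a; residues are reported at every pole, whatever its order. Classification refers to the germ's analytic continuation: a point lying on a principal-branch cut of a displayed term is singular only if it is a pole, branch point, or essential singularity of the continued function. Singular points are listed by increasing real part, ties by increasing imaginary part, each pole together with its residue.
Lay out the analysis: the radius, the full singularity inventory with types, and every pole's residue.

Radius of convergence at 0: 2/11.
At -1/4: a logarithmic branch point.
At 2/11: a logarithmic branch point.
At 6/11: a pole of order 2; residue 0.

Denominator factor (d - 6/11)^2: pole of order 2 at 6/11, modulus 6/11.
Branch term (1/8)*log(1 - d/(2/11)): its argument vanishes at d = 2/11, a logarithmic branch point, modulus 2/11.
Branch term (20/13)*log(1 - d/(-1/4)): its argument vanishes at d = -1/4, a logarithmic branch point, modulus 1/4.
The radius of convergence is the smallest modulus among the singular points: 2/11.
The branch terms are analytic at 6/11 and contribute nothing to the residue; only the rational part matters.
At the order-2 pole 6/11 set g(d) = (d - (6/11))^2*(rational part) = 10/3.
Order-2 pole: residue = g'(a); g'(6/11) = 0, so the residue is 0.
List the singular points by increasing real part (a conjugate pair: the negative imaginary part first).


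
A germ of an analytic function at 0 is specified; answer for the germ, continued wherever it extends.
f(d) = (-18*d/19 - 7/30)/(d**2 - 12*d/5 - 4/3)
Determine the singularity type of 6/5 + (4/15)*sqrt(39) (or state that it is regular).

The denominator factor d**2 - 12*d/5 - 4/3 vanishes at 6/5 + (4/15)*sqrt(39) and appears to the power 1; the numerator there equals -781/570 - (24/95)*sqrt(39), nonzero, and no other factor vanishes.
Hence a pole whose order is the multiplicity, 1.

The point is a pole of order 1.


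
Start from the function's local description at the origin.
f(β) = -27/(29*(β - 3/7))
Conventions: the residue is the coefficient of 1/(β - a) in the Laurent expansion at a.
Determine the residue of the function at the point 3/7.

The residue is -27/29.

At the order-1 pole 3/7 set g(β) = (β - (3/7))*f(β) = -27/29.
Simple pole: residue = g(a) at a = 3/7, which is -27/29.


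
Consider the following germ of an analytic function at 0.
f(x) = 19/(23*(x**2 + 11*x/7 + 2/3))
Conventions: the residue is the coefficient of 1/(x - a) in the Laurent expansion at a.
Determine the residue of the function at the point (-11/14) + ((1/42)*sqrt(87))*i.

The residue is -((133/667)*sqrt(87))*i.

The factor x**2 + 11*x/7 + 2/3 splits as (x - a)(x - a') with a = (-11/14) + ((1/42)*sqrt(87))*i, a' = (-11/14) - ((1/42)*sqrt(87))*i. At the order-1 pole a set g(x) = (x - a)*f(x) = [19/23] / (x - a').
Simple pole: residue = g(a) at a = (-11/14) + ((1/42)*sqrt(87))*i, which is -((133/667)*sqrt(87))*i.


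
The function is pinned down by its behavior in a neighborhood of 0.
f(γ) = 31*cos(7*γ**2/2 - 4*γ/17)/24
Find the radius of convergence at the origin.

The radius of convergence is infinite.

The factor cos(7*γ**2/2 - 4*γ/17) is entire and contributes no finite singular point.
The polynomial part has no poles.
No finite singular points: the Taylor series at 0 converges everywhere.


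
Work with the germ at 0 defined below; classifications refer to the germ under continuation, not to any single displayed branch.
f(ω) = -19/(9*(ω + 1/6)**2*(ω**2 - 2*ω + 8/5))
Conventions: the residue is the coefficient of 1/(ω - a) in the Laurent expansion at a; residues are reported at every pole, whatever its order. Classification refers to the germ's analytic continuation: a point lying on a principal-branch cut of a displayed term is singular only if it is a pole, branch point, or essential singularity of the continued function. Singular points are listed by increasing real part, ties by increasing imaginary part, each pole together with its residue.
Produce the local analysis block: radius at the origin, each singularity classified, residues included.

Denominator factor (ω + 1/6)^2: pole of order 2 at -1/6, modulus 1/6.
Denominator factor (ω**2 - 2*ω + 8/5): discriminant -12/5, complex-conjugate roots (1) + ((1/5)*sqrt(15))*i and (1) - ((1/5)*sqrt(15))*i; poles of order 1, moduli (2/5)*sqrt(10) and (2/5)*sqrt(10).
The radius of convergence is the smallest modulus among the singular points: 1/6.
At the order-2 pole -1/6 set g(ω) = (ω - (-1/6))^2*f(ω) = -19/(9*(ω**2 - 2*ω + 8/5)).
Order-2 pole: residue = g'(a); g'(-1/6) = -159600/124609, so the residue is -159600/124609.
The factor ω**2 - 2*ω + 8/5 splits as (ω - a)(ω - a') with a = (1) - ((1/5)*sqrt(15))*i, a' = (1) + ((1/5)*sqrt(15))*i. At the order-1 pole a set g(ω) = (ω - a)*f(ω) = [-19/(9*(ω + 1/6)**2)] / (ω - a').
Simple pole: residue = g(a) at a = (1) - ((1/5)*sqrt(15))*i, which is (79800/124609) - ((26030/373827)*sqrt(15))*i.
The factor ω**2 - 2*ω + 8/5 splits as (ω - a)(ω - a') with a = (1) + ((1/5)*sqrt(15))*i, a' = (1) - ((1/5)*sqrt(15))*i. At the order-1 pole a set g(ω) = (ω - a)*f(ω) = [-19/(9*(ω + 1/6)**2)] / (ω - a').
Simple pole: residue = g(a) at a = (1) + ((1/5)*sqrt(15))*i, which is (79800/124609) + ((26030/373827)*sqrt(15))*i.
List the singular points by increasing real part (a conjugate pair: the negative imaginary part first).

Radius of convergence at 0: 1/6.
At -1/6: a pole of order 2; residue -159600/124609.
At (1) - ((1/5)*sqrt(15))*i: a pole of order 1; residue (79800/124609) - ((26030/373827)*sqrt(15))*i.
At (1) + ((1/5)*sqrt(15))*i: a pole of order 1; residue (79800/124609) + ((26030/373827)*sqrt(15))*i.


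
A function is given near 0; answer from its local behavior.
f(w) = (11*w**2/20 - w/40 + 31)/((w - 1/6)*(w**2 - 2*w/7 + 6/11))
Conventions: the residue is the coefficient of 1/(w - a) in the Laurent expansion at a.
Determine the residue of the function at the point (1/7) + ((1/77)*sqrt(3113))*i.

The residue is (-1703229/58280) + ((256917/16493240)*sqrt(3113))*i.

The factor w**2 - 2*w/7 + 6/11 splits as (w - a)(w - a') with a = (1/7) + ((1/77)*sqrt(3113))*i, a' = (1/7) - ((1/77)*sqrt(3113))*i. At the order-1 pole a set g(w) = (w - a)*f(w) = [(11*w**2/20 - w/40 + 31)/(w - 1/6)] / (w - a').
Simple pole: residue = g(a) at a = (1/7) + ((1/77)*sqrt(3113))*i, which is (-1703229/58280) + ((256917/16493240)*sqrt(3113))*i.


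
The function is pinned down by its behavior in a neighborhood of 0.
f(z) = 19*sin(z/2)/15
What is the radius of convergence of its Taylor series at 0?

The factor -sin(z/2) is entire and contributes no finite singular point.
The polynomial part has no poles.
No finite singular points: the Taylor series at 0 converges everywhere.

The radius of convergence is infinite.


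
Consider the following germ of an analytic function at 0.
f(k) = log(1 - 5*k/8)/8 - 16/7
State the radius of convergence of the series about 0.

Branch term (1/8)*log(1 - k/(8/5)): its argument vanishes at k = 8/5, a logarithmic branch point, modulus 8/5.
The radius of convergence is the smallest modulus among the singular points: 8/5.

The radius of convergence is 8/5.


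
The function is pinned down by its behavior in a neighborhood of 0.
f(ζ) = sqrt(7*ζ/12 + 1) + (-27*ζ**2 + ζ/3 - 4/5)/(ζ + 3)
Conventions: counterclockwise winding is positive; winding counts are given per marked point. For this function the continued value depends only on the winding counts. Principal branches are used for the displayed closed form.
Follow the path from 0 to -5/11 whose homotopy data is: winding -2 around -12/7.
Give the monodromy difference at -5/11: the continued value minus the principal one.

The rational part is single-valued and drops out of the difference; each branch term changes only by its own monodromy.
(1)*sqrt(1 - ζ/(-12/7)): winding -2 is even, the square root returns to the same sheet, contribution 0.
Summing the contributions at ζ = -5/11 gives 0.

Continued minus principal equals 0.


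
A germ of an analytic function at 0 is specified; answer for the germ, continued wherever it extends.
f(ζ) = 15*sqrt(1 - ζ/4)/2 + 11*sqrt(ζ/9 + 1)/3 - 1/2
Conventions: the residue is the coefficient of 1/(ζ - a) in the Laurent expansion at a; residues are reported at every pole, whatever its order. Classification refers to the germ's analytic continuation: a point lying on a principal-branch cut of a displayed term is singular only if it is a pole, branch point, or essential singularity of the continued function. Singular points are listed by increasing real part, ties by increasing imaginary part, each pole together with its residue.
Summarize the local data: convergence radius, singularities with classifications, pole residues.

Radius of convergence at 0: 4.
At -9: an algebraic (square-root) branch point.
At 4: an algebraic (square-root) branch point.

Branch term (11/3)*sqrt(1 - ζ/(-9)): its argument vanishes at ζ = -9, a square-root branch point, modulus 9.
Branch term (15/2)*sqrt(1 - ζ/(4)): its argument vanishes at ζ = 4, a square-root branch point, modulus 4.
The radius of convergence is the smallest modulus among the singular points: 4.
List the singular points by increasing real part (a conjugate pair: the negative imaginary part first).


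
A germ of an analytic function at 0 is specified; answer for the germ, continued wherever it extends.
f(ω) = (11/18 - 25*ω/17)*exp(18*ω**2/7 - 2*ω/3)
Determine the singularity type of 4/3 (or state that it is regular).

The point is a regular point.

There is no denominator, hence no pole anywhere.
The factor exp(18*ω**2/7 - 2*ω/3) is entire.
So the germ continues analytically to 4/3.


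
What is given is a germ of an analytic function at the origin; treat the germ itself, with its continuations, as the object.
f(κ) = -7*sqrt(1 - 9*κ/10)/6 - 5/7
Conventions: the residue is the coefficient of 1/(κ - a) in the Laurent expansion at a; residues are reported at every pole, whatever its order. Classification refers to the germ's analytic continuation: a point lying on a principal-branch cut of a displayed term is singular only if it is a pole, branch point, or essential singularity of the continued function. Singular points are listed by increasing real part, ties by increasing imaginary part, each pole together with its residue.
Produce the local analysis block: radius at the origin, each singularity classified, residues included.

Branch term (-7/6)*sqrt(1 - κ/(10/9)): its argument vanishes at κ = 10/9, a square-root branch point, modulus 10/9.
The radius of convergence is the smallest modulus among the singular points: 10/9.

Radius of convergence at 0: 10/9.
At 10/9: an algebraic (square-root) branch point.


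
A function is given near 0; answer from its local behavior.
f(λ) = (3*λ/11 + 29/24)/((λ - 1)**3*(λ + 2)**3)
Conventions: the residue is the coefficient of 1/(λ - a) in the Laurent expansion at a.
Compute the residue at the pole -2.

At the order-3 pole -2 set g(λ) = (λ - (-2))^3*f(λ) = (3*λ/11 + 29/24)/(λ - 1)**3.
Order-3 pole: residue = g''(a)/2; g''(-2) = -283/5346, so the residue is -283/10692.

The residue is -283/10692.


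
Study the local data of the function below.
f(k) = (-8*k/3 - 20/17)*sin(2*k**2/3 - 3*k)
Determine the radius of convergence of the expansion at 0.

The factor sin(2*k**2/3 - 3*k) is entire and contributes no finite singular point.
The polynomial part has no poles.
No finite singular points: the Taylor series at 0 converges everywhere.

The radius of convergence is infinite.


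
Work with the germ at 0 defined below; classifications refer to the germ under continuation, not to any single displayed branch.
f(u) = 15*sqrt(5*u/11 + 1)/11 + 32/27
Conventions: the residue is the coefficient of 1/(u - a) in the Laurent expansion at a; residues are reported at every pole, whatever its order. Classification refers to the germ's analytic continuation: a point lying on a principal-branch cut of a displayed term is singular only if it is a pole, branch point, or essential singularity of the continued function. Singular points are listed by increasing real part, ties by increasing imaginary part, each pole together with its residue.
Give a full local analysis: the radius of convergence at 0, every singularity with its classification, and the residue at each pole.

Radius of convergence at 0: 11/5.
At -11/5: an algebraic (square-root) branch point.

Branch term (15/11)*sqrt(1 - u/(-11/5)): its argument vanishes at u = -11/5, a square-root branch point, modulus 11/5.
The radius of convergence is the smallest modulus among the singular points: 11/5.


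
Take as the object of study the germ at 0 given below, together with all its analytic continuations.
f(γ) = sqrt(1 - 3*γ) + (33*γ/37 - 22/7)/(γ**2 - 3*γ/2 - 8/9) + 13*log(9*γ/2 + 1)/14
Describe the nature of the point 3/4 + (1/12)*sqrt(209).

The point is a pole of order 1.

The denominator factor γ**2 - 3*γ/2 - 8/9 vanishes at 3/4 + (1/12)*sqrt(209) and appears to the power 1; the numerator there equals -2563/1036 + (11/148)*sqrt(209), nonzero, and no other factor vanishes.
The branch terms are analytic at this point.
Hence a pole whose order is the multiplicity, 1.


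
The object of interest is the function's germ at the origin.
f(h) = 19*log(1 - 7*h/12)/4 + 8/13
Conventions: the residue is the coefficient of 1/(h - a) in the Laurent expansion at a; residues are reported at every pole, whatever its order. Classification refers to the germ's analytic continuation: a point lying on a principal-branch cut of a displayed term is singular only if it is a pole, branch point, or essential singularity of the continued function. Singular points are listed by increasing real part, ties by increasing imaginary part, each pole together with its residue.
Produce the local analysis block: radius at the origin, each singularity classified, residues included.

Branch term (19/4)*log(1 - h/(12/7)): its argument vanishes at h = 12/7, a logarithmic branch point, modulus 12/7.
The radius of convergence is the smallest modulus among the singular points: 12/7.

Radius of convergence at 0: 12/7.
At 12/7: a logarithmic branch point.


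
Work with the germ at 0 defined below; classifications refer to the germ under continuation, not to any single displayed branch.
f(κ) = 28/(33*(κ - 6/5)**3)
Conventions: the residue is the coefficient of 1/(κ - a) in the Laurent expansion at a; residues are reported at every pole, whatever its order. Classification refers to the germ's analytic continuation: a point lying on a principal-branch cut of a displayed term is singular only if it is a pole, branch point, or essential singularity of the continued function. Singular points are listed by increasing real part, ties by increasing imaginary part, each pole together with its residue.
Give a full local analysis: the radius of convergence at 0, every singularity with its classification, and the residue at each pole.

Radius of convergence at 0: 6/5.
At 6/5: a pole of order 3; residue 0.

Denominator factor (κ - 6/5)^3: pole of order 3 at 6/5, modulus 6/5.
The radius of convergence is the smallest modulus among the singular points: 6/5.
At the order-3 pole 6/5 set g(κ) = (κ - (6/5))^3*f(κ) = 28/33.
Order-3 pole: residue = g''(a)/2; g''(6/5) = 0, so the residue is 0.


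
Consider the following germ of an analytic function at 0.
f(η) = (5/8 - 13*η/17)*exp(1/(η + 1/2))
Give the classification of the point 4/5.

The point is a regular point.

There is no denominator, hence no pole anywhere.
The essential point of exp(1/(η - (-1/2))) is -1/2, not 4/5.
So the germ continues analytically to 4/5.


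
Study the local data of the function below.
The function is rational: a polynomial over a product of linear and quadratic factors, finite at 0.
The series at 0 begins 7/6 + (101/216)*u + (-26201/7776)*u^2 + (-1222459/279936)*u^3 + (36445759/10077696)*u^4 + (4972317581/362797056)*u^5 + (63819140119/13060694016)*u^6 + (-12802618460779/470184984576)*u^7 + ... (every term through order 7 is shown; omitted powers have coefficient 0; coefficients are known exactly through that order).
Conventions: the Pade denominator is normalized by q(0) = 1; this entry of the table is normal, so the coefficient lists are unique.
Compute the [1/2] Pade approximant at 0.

Taylor coefficients needed (read off): a_0 = 7/6, a_1 = 101/216, a_2 = -26201/7776, a_3 = -1222459/279936.
Write the denominator as Q(u) = 1 + q1*u + q2*u^2. Requiring Q*f - P = O(u^4) with deg P <= 1 kills the coefficients of u^2..u^3 in Q*f:
  u^2: a_2 + q1*a_1 + q2*a_0 = 0, i.e. -26201/7776 + (101/216)*q1 + (7/6)*q2 = 0.
  u^3: a_3 + q1*a_2 + q2*a_1 = 0, i.e. -1222459/279936 + (-26201/7776)*q1 + (101/216)*q2 = 0.
Solving this linear system: q1 = -20524/24201, q2 = 11249455/3484944.
The numerator is Q*f truncated at degree 1: P0 = a_0 = 7/6; P1 = a_1 + q1*a_0 = -303083/580824.

The Pade approximant has numerator coefficients [7/6, -303083/580824]; denominator coefficients [1, -20524/24201, 11249455/3484944].


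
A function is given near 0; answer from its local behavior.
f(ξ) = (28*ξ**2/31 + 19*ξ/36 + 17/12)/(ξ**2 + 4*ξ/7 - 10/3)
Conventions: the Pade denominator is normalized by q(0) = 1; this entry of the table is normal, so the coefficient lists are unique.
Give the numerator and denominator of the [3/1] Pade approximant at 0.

Taylor coefficients needed (expand at 0): a_0 = -17/40, a_1 = -971/4200, a_2 = -1330949/3038000, a_3 = -15360439/106330000, a_4 = -1162572783/7443100000.
Write the denominator as Q(ξ) = 1 + q1*ξ. Requiring Q*f - P = O(ξ^5) with deg P <= 3 kills the coefficients of ξ^4..ξ^4 in Q*f:
  ξ^4: a_4 + q1*a_3 = 0, i.e. -1162572783/7443100000 + (-15360439/106330000)*q1 = 0.
Solving this linear system: q1 = -1162572783/1075230730.
The numerator is Q*f truncated at degree 3: P0 = a_0 = -17/40; P1 = a_1 + q1*a_0 = 841749697/3686505360; P2 = a_2 + q1*a_1 = -716660665/3809388872; P3 = a_3 + q1*a_2 = 5016624655/15237555488.

The Pade approximant has numerator coefficients [-17/40, 841749697/3686505360, -716660665/3809388872, 5016624655/15237555488]; denominator coefficients [1, -1162572783/1075230730].


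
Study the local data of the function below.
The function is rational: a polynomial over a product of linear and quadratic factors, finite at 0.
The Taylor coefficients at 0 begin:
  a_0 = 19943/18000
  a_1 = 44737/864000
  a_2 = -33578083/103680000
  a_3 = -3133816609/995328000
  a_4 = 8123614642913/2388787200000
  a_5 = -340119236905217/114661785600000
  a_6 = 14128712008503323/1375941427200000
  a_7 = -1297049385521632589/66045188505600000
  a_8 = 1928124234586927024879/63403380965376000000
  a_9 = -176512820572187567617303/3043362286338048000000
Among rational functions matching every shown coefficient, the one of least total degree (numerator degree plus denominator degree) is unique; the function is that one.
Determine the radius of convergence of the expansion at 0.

No rational of total degree below 8 reproduces all 10 coefficients; solving the [1/7] Pade equations on them gives f(β) = (β + 37/21)/((β + 6/11)*(β**2 - 5*β/8 + 10/7)**3), whose expansion matches every shown term.
Denominator factor (β + 6/11): pole of order 1 at -6/11, modulus 6/11.
Denominator factor (β**2 - 5*β/8 + 10/7)^3: discriminant -2385/448, complex-conjugate roots (5/16) + ((3/112)*sqrt(1855))*i and (5/16) - ((3/112)*sqrt(1855))*i; poles of order 3, moduli (1/7)*sqrt(70) and (1/7)*sqrt(70).
The radius of convergence is the smallest modulus among the singular points: 6/11.

The radius of convergence is 6/11.


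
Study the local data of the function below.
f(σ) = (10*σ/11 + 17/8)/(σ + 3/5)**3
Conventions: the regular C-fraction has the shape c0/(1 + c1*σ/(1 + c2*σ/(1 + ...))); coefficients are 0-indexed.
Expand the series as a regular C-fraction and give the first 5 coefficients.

Taylor coefficients (expand at 0): a_0 = 2125/216, a_1 = -11875/264, a_2 = 509375/3564, a_3 = -12359375/32076, a_4 = 60546875/64152.
c0 = a_0 = 2125/216. Peel one level at a time: if S = 1 + c*σ/S' with S'(0) = 1, then c is the σ-coefficient of S and S' = c*σ/(S - 1).
S_1 = c0/f = 1 + (855/187)*σ + (669025/104907)*σ^2 + ...; c1 = 855/187.
S_2 = c1*σ/(S_1 - 1) = 1 + (-133805/95931)*σ + (402550/263169)*σ^2 + ...; c2 = -133805/95931.
S_3 = c2*σ/(S_2 - 1) = 1 + (15055370/13728393)*σ + (12555268825/58008240801)*σ^2 + ...; c3 = 15055370/13728393.
S_4 = c3*σ/(S_3 - 1) = 1 + (-255133805/1292716866)*σ + ...; c4 = -255133805/1292716866.

The regular C-fraction coefficients are [2125/216, 855/187, -133805/95931, 15055370/13728393, -255133805/1292716866].


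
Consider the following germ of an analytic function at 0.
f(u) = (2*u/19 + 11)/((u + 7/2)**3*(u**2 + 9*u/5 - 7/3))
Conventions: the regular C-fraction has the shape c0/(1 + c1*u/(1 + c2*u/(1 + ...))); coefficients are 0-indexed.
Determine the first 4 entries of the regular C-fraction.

The regular C-fraction coefficients are [-264/2401, 557/7315, 9049765/814891, -59108270419/5040719105].

Taylor coefficients (expand at 0): a_0 = -264/2401, a_1 = 13368/1596665, a_2 = -5231664/55883275, a_3 = -85084728/1955914625.
c0 = a_0 = -264/2401. Peel one level at a time: if S = 1 + c*u/S' with S'(0) = 1, then c is the u-coefficient of S and S' = c*u/(S - 1).
S_1 = c0/f = 1 + (557/7315)*u + (-1809953/2140369)*u^2 + ...; c1 = 557/7315.
S_2 = c1*u/(S_1 - 1) = 1 + (9049765/814891)*u + (282814691/2171743)*u^2 + ...; c2 = 9049765/814891.
S_3 = c2*u/(S_2 - 1) = 1 + (-59108270419/5040719105)*u + ...; c3 = -59108270419/5040719105.


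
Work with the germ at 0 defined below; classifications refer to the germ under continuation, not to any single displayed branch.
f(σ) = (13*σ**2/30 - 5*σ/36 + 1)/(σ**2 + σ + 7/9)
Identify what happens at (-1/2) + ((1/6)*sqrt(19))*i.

The denominator factor σ**2 + σ + 7/9 vanishes at (-1/2) + ((1/6)*sqrt(19))*i and appears to the power 1; the numerator there equals (205/216) - ((103/1080)*sqrt(19))*i, nonzero, and no other factor vanishes.
Hence a pole whose order is the multiplicity, 1.

The point is a pole of order 1.


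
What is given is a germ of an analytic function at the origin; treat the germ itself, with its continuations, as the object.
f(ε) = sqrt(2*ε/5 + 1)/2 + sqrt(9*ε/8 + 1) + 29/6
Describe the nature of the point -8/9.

The point is an algebraic (square-root) branch point.

The term (1)*sqrt(1 - ε/(-8/9)) has argument 1 - -8/9/(-8/9) = 0 at -8/9: a square-root (algebraic, two-sheeted) branch point; the remaining terms are analytic or single-valued there.


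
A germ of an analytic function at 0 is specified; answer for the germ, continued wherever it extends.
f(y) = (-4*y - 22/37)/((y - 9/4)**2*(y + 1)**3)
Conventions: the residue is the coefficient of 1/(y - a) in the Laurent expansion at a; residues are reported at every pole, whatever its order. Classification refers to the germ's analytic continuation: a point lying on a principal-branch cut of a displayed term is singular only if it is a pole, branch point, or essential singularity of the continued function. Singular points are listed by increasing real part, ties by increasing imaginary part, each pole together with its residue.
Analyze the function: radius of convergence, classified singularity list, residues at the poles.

Radius of convergence at 0: 1.
At -1: a pole of order 3; residue -149504/1056757.
At 9/4: a pole of order 2; residue 149504/1056757.

Denominator factor (y + 1)^3: pole of order 3 at -1, modulus 1.
Denominator factor (y - 9/4)^2: pole of order 2 at 9/4, modulus 9/4.
The radius of convergence is the smallest modulus among the singular points: 1.
At the order-3 pole -1 set g(y) = (y - (-1))^3*f(y) = (-4*y - 22/37)/(y - 9/4)**2.
Order-3 pole: residue = g''(a)/2; g''(-1) = -299008/1056757, so the residue is -149504/1056757.
At the order-2 pole 9/4 set g(y) = (y - (9/4))^2*f(y) = (-4*y - 22/37)/(y + 1)**3.
Order-2 pole: residue = g'(a); g'(9/4) = 149504/1056757, so the residue is 149504/1056757.
List the singular points by increasing real part (a conjugate pair: the negative imaginary part first).


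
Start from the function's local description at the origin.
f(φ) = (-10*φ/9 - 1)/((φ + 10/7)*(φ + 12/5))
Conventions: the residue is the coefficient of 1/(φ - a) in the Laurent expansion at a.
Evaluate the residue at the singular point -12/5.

At the order-1 pole -12/5 set g(φ) = (φ - (-12/5))*f(φ) = (-10*φ/9 - 1)/(φ + 10/7).
Simple pole: residue = g(a) at a = -12/5, which is -175/102.

The residue is -175/102.
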